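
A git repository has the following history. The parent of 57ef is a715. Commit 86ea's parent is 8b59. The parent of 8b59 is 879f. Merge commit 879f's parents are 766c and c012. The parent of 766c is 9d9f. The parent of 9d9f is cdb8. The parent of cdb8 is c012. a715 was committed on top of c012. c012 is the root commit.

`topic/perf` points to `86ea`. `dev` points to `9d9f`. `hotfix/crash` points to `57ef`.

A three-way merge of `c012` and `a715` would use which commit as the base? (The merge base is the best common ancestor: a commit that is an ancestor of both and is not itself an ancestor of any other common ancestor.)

c012

Ancestors of c012: {c012}.
Ancestors of a715: {a715, c012}.
Common ancestors: {c012}.
The only common ancestor is c012, so it is the merge base.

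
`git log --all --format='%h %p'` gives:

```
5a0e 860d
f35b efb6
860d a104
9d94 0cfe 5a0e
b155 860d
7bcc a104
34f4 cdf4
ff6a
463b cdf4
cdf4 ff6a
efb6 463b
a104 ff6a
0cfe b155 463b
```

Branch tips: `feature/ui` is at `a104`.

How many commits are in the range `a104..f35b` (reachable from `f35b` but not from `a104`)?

4

Reachable from f35b: {463b, cdf4, efb6, f35b, ff6a}.
Reachable from a104: {a104, ff6a}.
In f35b's history but not a104's: {463b, cdf4, efb6, f35b} — 4 commits.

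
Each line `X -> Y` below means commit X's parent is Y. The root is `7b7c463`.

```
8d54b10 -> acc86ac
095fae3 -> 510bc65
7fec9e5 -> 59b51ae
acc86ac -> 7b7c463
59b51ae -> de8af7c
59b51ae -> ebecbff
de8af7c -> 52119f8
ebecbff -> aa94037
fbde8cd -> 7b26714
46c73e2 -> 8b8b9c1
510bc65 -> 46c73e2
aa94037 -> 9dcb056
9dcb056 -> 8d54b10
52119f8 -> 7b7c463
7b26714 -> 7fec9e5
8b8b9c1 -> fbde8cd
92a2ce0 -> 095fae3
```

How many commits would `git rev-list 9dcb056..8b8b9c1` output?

Reachable from 8b8b9c1: {52119f8, 59b51ae, 7b26714, 7b7c463, 7fec9e5, 8b8b9c1, 8d54b10, 9dcb056, aa94037, acc86ac, de8af7c, ebecbff, fbde8cd}.
Reachable from 9dcb056: {7b7c463, 8d54b10, 9dcb056, acc86ac}.
In 8b8b9c1's history but not 9dcb056's: {52119f8, 59b51ae, 7b26714, 7fec9e5, 8b8b9c1, aa94037, de8af7c, ebecbff, fbde8cd} — 9 commits.

9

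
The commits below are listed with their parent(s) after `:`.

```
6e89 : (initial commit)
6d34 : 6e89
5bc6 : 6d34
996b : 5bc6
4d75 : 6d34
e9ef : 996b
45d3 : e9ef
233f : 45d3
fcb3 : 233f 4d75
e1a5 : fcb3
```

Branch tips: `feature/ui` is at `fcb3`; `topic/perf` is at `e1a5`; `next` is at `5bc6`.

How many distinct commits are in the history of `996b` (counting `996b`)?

Walking parent pointers from 996b: reachable set = {5bc6, 6d34, 6e89, 996b}.
That is 4 commits.

4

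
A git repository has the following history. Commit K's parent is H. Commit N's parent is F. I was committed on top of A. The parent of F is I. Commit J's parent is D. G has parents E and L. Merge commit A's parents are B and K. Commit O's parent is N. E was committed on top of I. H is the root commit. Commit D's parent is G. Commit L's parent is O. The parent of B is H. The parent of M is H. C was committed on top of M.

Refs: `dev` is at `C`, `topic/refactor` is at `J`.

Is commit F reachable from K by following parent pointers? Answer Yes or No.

No

Ancestors of K: {H, K}.
F is not in that set, so it is not an ancestor of K.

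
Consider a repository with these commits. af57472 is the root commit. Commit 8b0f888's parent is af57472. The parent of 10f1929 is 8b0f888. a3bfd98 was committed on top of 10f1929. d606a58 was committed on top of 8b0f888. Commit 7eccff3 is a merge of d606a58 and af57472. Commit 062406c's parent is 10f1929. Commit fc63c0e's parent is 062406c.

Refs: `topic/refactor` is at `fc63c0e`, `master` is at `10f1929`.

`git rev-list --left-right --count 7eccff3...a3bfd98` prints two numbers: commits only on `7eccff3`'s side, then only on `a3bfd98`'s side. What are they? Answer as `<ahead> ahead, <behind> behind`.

Reachable from 7eccff3: {7eccff3, 8b0f888, af57472, d606a58}.
Reachable from a3bfd98: {10f1929, 8b0f888, a3bfd98, af57472}.
Only in 7eccff3's history (ahead): {7eccff3, d606a58} — 2.
Only in a3bfd98's history (behind): {10f1929, a3bfd98} — 2.

2 ahead, 2 behind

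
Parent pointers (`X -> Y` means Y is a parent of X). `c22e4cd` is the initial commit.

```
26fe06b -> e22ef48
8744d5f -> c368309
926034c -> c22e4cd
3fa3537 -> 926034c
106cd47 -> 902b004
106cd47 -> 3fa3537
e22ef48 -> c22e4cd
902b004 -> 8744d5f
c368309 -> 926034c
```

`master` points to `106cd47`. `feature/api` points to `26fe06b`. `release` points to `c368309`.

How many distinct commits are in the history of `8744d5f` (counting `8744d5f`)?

4

Walking parent pointers from 8744d5f: reachable set = {8744d5f, 926034c, c22e4cd, c368309}.
That is 4 commits.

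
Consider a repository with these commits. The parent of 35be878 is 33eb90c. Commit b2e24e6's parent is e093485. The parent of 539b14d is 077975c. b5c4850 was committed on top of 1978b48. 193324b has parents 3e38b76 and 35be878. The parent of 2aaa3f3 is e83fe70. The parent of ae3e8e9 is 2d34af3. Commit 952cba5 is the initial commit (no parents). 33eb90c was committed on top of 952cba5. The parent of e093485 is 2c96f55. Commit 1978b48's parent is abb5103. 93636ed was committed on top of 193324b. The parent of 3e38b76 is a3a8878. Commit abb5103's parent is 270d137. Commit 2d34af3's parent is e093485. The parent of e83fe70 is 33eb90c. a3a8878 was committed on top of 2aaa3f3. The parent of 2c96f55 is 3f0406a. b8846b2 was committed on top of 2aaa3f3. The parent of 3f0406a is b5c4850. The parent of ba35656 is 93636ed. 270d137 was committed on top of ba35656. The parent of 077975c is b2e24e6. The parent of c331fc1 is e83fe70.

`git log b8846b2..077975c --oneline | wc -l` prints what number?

15

Reachable from 077975c: {077975c, 193324b, 1978b48, 270d137, 2aaa3f3, 2c96f55, 33eb90c, 35be878, 3e38b76, 3f0406a, 93636ed, 952cba5, a3a8878, abb5103, b2e24e6, b5c4850, ba35656, e093485, e83fe70}.
Reachable from b8846b2: {2aaa3f3, 33eb90c, 952cba5, b8846b2, e83fe70}.
In 077975c's history but not b8846b2's: {077975c, 193324b, 1978b48, 270d137, 2c96f55, 35be878, 3e38b76, 3f0406a, 93636ed, a3a8878, abb5103, b2e24e6, b5c4850, ba35656, e093485} — 15 commits.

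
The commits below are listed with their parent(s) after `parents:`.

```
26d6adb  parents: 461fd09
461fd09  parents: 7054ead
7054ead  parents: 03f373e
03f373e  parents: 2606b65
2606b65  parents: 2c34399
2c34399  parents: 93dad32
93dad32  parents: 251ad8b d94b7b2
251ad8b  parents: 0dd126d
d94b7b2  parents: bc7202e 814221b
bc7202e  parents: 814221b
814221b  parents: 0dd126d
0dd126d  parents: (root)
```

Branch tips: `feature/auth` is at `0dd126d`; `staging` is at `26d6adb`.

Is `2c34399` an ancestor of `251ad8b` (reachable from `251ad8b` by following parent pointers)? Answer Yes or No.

No

Ancestors of 251ad8b: {0dd126d, 251ad8b}.
2c34399 is not in that set, so it is not an ancestor of 251ad8b.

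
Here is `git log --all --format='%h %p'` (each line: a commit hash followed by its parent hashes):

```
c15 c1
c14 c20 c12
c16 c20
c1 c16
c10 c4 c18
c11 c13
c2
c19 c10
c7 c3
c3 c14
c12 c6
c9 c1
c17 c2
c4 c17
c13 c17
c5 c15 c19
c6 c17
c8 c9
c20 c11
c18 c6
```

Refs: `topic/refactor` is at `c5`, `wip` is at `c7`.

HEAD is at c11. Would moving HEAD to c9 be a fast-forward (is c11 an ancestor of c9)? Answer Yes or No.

Yes

A fast-forward from c11 to c9 is possible iff c11 is an ancestor of c9.
Ancestors of c9: {c1, c11, c13, c16, c17, c2, c20, c9}.
c11 is among them, so fast-forward is possible.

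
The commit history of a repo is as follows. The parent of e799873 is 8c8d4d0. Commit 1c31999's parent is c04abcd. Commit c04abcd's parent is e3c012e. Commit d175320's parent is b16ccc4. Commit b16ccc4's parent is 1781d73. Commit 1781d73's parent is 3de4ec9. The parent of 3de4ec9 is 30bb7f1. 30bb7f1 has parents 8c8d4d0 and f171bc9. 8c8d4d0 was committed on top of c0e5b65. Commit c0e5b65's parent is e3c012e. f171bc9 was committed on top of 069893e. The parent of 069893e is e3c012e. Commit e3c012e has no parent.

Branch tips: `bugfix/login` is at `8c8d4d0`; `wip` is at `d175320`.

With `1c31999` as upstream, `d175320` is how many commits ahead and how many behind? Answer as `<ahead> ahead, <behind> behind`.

Reachable from d175320: {069893e, 1781d73, 30bb7f1, 3de4ec9, 8c8d4d0, b16ccc4, c0e5b65, d175320, e3c012e, f171bc9}.
Reachable from 1c31999: {1c31999, c04abcd, e3c012e}.
Only in d175320's history (ahead): {069893e, 1781d73, 30bb7f1, 3de4ec9, 8c8d4d0, b16ccc4, c0e5b65, d175320, f171bc9} — 9.
Only in 1c31999's history (behind): {1c31999, c04abcd} — 2.

9 ahead, 2 behind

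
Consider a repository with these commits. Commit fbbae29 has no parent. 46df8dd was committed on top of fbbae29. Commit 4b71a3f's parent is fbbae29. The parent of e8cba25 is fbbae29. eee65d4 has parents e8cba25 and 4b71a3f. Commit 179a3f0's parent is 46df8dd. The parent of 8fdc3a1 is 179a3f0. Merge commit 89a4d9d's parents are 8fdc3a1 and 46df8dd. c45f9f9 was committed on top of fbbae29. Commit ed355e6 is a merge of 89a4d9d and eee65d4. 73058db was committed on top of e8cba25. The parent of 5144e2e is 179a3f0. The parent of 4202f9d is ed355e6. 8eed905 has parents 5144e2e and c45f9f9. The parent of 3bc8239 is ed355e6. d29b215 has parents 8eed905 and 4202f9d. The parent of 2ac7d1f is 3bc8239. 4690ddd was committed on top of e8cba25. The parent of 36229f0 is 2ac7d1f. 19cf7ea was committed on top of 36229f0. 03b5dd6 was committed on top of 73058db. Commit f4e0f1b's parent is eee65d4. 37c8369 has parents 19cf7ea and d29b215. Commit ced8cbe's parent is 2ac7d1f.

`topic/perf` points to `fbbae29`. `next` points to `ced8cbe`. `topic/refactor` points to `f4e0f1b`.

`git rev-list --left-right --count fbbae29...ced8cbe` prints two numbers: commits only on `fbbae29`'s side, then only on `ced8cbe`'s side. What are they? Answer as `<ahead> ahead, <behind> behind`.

Reachable from fbbae29: {fbbae29}.
Reachable from ced8cbe: {179a3f0, 2ac7d1f, 3bc8239, 46df8dd, 4b71a3f, 89a4d9d, 8fdc3a1, ced8cbe, e8cba25, ed355e6, eee65d4, fbbae29}.
Only in fbbae29's history (ahead): {} — 0.
Only in ced8cbe's history (behind): {179a3f0, 2ac7d1f, 3bc8239, 46df8dd, 4b71a3f, 89a4d9d, 8fdc3a1, ced8cbe, e8cba25, ed355e6, eee65d4} — 11.

0 ahead, 11 behind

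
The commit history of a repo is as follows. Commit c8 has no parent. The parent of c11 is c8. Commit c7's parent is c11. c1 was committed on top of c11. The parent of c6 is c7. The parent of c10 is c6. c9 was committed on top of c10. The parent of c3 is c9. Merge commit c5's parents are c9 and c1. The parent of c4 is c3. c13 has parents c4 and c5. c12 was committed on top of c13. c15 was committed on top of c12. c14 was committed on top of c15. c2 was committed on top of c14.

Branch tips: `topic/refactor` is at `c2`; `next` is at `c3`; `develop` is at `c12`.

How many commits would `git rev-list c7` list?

3

Walking parent pointers from c7: reachable set = {c11, c7, c8}.
That is 3 commits.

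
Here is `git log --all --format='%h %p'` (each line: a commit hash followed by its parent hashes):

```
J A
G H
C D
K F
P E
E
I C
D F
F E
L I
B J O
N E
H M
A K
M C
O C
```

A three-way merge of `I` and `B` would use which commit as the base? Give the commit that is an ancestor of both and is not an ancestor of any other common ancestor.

Ancestors of I: {C, D, E, F, I}.
Ancestors of B: {A, B, C, D, E, F, J, K, O}.
Common ancestors: {C, D, E, F}.
Among these, C is not an ancestor of any other common ancestor — it is the merge base.

C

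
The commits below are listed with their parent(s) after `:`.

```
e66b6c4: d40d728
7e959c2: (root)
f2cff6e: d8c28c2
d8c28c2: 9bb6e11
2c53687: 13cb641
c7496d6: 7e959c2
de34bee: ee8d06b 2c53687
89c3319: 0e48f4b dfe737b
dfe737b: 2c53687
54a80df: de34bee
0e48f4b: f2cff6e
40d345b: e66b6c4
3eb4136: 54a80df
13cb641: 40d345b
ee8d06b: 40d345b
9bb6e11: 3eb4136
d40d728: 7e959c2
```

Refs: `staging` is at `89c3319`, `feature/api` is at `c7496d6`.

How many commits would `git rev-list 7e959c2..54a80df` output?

Reachable from 54a80df: {13cb641, 2c53687, 40d345b, 54a80df, 7e959c2, d40d728, de34bee, e66b6c4, ee8d06b}.
Reachable from 7e959c2: {7e959c2}.
In 54a80df's history but not 7e959c2's: {13cb641, 2c53687, 40d345b, 54a80df, d40d728, de34bee, e66b6c4, ee8d06b} — 8 commits.

8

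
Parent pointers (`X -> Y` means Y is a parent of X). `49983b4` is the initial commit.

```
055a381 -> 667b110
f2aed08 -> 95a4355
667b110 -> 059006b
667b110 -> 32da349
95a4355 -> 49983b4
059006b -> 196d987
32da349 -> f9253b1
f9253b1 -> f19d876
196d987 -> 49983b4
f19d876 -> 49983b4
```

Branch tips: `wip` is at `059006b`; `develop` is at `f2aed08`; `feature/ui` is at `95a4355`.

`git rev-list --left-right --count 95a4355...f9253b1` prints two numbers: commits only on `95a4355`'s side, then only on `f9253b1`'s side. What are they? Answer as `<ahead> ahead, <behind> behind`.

1 ahead, 2 behind

Reachable from 95a4355: {49983b4, 95a4355}.
Reachable from f9253b1: {49983b4, f19d876, f9253b1}.
Only in 95a4355's history (ahead): {95a4355} — 1.
Only in f9253b1's history (behind): {f19d876, f9253b1} — 2.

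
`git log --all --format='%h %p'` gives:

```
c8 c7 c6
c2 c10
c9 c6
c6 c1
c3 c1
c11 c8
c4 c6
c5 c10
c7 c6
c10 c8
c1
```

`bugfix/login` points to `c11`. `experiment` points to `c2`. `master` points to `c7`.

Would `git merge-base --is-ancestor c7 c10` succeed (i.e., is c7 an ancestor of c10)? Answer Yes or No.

Yes

Ancestors of c10 (commits reachable by following parents): {c1, c10, c6, c7, c8}.
c7 is in that set, so it is an ancestor of c10.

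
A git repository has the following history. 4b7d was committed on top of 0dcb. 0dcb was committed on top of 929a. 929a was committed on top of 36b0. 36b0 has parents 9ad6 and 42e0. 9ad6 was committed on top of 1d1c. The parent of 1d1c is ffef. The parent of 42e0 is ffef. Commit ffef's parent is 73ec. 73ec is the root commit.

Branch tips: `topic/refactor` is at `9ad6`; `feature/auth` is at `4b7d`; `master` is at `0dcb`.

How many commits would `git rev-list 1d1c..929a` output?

Reachable from 929a: {1d1c, 36b0, 42e0, 73ec, 929a, 9ad6, ffef}.
Reachable from 1d1c: {1d1c, 73ec, ffef}.
In 929a's history but not 1d1c's: {36b0, 42e0, 929a, 9ad6} — 4 commits.

4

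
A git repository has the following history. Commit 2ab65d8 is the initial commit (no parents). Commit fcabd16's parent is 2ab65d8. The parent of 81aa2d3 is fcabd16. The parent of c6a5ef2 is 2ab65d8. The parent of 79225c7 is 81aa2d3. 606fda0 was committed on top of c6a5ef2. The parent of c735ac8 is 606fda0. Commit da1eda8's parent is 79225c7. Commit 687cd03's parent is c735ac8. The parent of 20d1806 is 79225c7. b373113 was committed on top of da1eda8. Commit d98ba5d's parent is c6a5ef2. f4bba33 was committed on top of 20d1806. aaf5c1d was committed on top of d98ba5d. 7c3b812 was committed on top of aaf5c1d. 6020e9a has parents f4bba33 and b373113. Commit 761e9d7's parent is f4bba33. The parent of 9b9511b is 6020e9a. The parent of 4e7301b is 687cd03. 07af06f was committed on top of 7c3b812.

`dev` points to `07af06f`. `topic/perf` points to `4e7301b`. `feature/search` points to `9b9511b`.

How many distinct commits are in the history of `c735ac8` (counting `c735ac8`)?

Walking parent pointers from c735ac8: reachable set = {2ab65d8, 606fda0, c6a5ef2, c735ac8}.
That is 4 commits.

4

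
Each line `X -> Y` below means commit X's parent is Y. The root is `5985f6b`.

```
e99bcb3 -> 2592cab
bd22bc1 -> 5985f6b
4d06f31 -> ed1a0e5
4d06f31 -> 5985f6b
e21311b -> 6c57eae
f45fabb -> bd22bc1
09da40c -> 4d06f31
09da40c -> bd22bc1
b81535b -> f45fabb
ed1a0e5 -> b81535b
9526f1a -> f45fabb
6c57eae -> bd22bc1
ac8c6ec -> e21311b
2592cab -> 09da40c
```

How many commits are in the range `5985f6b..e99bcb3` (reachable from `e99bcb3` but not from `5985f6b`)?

Reachable from e99bcb3: {09da40c, 2592cab, 4d06f31, 5985f6b, b81535b, bd22bc1, e99bcb3, ed1a0e5, f45fabb}.
Reachable from 5985f6b: {5985f6b}.
In e99bcb3's history but not 5985f6b's: {09da40c, 2592cab, 4d06f31, b81535b, bd22bc1, e99bcb3, ed1a0e5, f45fabb} — 8 commits.

8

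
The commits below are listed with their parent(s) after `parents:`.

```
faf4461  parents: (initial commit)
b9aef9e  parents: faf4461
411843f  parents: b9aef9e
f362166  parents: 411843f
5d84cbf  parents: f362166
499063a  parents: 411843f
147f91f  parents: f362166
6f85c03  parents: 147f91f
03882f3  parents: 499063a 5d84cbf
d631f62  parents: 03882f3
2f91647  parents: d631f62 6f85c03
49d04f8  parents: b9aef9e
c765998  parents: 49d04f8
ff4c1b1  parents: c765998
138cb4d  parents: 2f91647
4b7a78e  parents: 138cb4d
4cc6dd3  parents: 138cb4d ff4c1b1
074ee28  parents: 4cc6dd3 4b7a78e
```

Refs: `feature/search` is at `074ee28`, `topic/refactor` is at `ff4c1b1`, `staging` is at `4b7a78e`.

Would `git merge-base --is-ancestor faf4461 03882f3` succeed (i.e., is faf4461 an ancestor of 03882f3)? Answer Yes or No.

Ancestors of 03882f3 (commits reachable by following parents): {03882f3, 411843f, 499063a, 5d84cbf, b9aef9e, f362166, faf4461}.
faf4461 is in that set, so it is an ancestor of 03882f3.

Yes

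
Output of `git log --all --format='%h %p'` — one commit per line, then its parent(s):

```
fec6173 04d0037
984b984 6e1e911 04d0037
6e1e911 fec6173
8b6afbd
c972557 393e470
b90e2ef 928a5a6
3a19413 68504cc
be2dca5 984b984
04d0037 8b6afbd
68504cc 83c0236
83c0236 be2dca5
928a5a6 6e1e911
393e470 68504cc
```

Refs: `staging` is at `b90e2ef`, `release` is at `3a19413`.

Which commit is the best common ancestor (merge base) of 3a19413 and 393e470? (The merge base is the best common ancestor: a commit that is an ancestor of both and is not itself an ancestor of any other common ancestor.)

Ancestors of 3a19413: {04d0037, 3a19413, 68504cc, 6e1e911, 83c0236, 8b6afbd, 984b984, be2dca5, fec6173}.
Ancestors of 393e470: {04d0037, 393e470, 68504cc, 6e1e911, 83c0236, 8b6afbd, 984b984, be2dca5, fec6173}.
Common ancestors: {04d0037, 68504cc, 6e1e911, 83c0236, 8b6afbd, 984b984, be2dca5, fec6173}.
Among these, 68504cc is not an ancestor of any other common ancestor — it is the merge base.

68504cc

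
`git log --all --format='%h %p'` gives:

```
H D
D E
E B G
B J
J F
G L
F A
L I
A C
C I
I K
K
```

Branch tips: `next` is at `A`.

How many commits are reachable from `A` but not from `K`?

3

Reachable from A: {A, C, I, K}.
Reachable from K: {K}.
In A's history but not K's: {A, C, I} — 3 commits.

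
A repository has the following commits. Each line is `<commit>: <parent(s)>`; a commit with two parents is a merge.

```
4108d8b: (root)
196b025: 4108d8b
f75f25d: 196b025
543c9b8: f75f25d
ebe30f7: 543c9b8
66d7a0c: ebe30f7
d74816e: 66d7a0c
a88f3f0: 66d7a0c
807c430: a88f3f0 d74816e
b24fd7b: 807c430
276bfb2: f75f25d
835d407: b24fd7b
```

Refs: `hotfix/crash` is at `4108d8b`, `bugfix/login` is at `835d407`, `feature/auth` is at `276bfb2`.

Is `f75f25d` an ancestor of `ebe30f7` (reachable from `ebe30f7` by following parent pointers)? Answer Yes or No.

Ancestors of ebe30f7 (commits reachable by following parents): {196b025, 4108d8b, 543c9b8, ebe30f7, f75f25d}.
f75f25d is in that set, so it is an ancestor of ebe30f7.

Yes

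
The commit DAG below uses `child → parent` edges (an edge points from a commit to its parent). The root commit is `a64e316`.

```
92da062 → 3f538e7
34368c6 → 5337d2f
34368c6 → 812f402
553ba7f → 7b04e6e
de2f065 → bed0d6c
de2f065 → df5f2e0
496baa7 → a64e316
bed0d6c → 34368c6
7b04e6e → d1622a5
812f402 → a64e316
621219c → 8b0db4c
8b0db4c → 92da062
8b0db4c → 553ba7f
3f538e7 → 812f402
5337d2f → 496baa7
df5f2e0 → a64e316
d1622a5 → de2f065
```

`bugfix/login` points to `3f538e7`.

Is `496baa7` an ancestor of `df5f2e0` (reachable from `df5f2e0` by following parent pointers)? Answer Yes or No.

No

Ancestors of df5f2e0: {a64e316, df5f2e0}.
496baa7 is not in that set, so it is not an ancestor of df5f2e0.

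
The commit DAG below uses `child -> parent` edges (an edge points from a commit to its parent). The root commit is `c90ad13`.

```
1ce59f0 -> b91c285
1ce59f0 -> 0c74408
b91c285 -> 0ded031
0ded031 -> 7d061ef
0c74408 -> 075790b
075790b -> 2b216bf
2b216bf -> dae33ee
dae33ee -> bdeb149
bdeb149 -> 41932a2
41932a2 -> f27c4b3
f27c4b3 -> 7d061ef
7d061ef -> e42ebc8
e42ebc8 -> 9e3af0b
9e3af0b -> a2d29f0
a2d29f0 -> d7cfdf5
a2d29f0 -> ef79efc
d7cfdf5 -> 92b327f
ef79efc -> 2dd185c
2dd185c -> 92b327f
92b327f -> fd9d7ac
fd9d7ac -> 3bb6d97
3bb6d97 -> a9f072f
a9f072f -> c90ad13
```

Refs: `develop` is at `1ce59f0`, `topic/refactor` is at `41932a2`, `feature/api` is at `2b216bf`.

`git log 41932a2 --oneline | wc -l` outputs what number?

Walking parent pointers from 41932a2: reachable set = {2dd185c, 3bb6d97, 41932a2, 7d061ef, 92b327f, 9e3af0b, a2d29f0, a9f072f, c90ad13, d7cfdf5, e42ebc8, ef79efc, f27c4b3, fd9d7ac}.
That is 14 commits.

14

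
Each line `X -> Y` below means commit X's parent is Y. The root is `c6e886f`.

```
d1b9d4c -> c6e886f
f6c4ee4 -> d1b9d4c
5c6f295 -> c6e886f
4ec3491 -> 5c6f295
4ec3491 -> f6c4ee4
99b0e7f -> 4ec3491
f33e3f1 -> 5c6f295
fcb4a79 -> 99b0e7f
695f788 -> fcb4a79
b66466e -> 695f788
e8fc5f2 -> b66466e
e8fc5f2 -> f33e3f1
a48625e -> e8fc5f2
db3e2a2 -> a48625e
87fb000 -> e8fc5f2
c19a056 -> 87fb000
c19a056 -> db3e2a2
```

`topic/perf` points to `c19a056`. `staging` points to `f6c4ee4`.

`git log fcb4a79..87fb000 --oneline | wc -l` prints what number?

5

Reachable from 87fb000: {4ec3491, 5c6f295, 695f788, 87fb000, 99b0e7f, b66466e, c6e886f, d1b9d4c, e8fc5f2, f33e3f1, f6c4ee4, fcb4a79}.
Reachable from fcb4a79: {4ec3491, 5c6f295, 99b0e7f, c6e886f, d1b9d4c, f6c4ee4, fcb4a79}.
In 87fb000's history but not fcb4a79's: {695f788, 87fb000, b66466e, e8fc5f2, f33e3f1} — 5 commits.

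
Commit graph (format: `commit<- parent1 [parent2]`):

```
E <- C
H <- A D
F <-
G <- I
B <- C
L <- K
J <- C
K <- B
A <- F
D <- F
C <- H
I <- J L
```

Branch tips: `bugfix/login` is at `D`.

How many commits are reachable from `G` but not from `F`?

10

Reachable from G: {A, B, C, D, F, G, H, I, J, K, L}.
Reachable from F: {F}.
In G's history but not F's: {A, B, C, D, G, H, I, J, K, L} — 10 commits.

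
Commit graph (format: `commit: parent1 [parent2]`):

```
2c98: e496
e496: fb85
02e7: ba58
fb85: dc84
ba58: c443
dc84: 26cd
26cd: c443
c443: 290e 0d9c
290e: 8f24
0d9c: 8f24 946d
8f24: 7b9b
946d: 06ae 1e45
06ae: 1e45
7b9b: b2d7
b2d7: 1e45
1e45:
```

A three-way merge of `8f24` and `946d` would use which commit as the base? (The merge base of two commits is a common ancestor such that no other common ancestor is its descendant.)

Ancestors of 8f24: {1e45, 7b9b, 8f24, b2d7}.
Ancestors of 946d: {06ae, 1e45, 946d}.
Common ancestors: {1e45}.
The only common ancestor is 1e45, so it is the merge base.

1e45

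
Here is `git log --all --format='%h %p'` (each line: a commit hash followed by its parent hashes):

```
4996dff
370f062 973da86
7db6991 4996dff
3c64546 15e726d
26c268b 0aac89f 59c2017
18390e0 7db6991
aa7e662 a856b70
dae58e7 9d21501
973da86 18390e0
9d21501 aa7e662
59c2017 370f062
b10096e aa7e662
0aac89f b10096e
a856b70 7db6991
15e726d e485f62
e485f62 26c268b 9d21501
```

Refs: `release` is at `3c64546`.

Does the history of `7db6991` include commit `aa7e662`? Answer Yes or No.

Ancestors of 7db6991: {4996dff, 7db6991}.
aa7e662 is not in that set, so it is not an ancestor of 7db6991.

No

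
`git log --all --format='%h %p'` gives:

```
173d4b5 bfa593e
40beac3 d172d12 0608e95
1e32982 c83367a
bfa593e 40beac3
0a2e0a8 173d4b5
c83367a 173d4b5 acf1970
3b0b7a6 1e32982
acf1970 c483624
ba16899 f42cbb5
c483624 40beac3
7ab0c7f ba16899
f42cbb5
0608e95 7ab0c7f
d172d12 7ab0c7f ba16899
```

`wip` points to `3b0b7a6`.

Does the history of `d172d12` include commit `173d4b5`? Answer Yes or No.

Ancestors of d172d12: {7ab0c7f, ba16899, d172d12, f42cbb5}.
173d4b5 is not in that set, so it is not an ancestor of d172d12.

No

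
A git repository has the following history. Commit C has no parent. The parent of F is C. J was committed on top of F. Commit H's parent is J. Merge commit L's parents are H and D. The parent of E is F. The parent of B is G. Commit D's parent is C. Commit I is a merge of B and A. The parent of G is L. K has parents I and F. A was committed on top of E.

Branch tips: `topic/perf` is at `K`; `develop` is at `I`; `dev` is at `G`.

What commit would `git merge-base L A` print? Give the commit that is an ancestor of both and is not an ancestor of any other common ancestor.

F

Ancestors of L: {C, D, F, H, J, L}.
Ancestors of A: {A, C, E, F}.
Common ancestors: {C, F}.
Among these, F is not an ancestor of any other common ancestor — it is the merge base.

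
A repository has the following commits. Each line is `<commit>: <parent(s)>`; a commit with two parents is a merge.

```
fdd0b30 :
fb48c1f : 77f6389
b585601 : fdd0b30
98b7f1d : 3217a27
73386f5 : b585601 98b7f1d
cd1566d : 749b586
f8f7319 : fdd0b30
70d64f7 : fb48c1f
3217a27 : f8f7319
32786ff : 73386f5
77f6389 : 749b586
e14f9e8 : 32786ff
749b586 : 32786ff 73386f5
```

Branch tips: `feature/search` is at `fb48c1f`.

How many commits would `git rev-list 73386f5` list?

Walking parent pointers from 73386f5: reachable set = {3217a27, 73386f5, 98b7f1d, b585601, f8f7319, fdd0b30}.
That is 6 commits.

6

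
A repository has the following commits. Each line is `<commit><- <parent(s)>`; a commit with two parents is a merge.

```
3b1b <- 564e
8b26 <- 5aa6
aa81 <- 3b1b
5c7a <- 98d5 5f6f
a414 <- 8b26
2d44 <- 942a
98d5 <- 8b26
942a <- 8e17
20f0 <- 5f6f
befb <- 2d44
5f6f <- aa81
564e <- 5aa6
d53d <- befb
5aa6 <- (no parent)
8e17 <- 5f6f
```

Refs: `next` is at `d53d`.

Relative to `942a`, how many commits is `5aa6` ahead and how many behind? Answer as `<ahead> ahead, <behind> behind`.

Reachable from 5aa6: {5aa6}.
Reachable from 942a: {3b1b, 564e, 5aa6, 5f6f, 8e17, 942a, aa81}.
Only in 5aa6's history (ahead): {} — 0.
Only in 942a's history (behind): {3b1b, 564e, 5f6f, 8e17, 942a, aa81} — 6.

0 ahead, 6 behind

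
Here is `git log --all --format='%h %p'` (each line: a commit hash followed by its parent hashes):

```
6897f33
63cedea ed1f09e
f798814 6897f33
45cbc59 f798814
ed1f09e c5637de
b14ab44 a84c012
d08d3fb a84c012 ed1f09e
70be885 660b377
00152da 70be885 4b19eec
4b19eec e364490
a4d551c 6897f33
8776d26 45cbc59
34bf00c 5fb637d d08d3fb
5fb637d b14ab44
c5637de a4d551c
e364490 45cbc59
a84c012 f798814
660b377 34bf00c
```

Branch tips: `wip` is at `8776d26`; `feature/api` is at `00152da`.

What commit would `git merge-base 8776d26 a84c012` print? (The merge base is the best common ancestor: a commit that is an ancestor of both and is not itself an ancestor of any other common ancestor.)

Ancestors of 8776d26: {45cbc59, 6897f33, 8776d26, f798814}.
Ancestors of a84c012: {6897f33, a84c012, f798814}.
Common ancestors: {6897f33, f798814}.
Among these, f798814 is not an ancestor of any other common ancestor — it is the merge base.

f798814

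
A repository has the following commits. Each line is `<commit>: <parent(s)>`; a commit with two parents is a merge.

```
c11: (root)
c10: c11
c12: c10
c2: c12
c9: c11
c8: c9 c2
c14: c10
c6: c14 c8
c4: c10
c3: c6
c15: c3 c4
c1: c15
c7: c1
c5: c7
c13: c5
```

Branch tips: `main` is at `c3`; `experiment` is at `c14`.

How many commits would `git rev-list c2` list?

4

Walking parent pointers from c2: reachable set = {c10, c11, c12, c2}.
That is 4 commits.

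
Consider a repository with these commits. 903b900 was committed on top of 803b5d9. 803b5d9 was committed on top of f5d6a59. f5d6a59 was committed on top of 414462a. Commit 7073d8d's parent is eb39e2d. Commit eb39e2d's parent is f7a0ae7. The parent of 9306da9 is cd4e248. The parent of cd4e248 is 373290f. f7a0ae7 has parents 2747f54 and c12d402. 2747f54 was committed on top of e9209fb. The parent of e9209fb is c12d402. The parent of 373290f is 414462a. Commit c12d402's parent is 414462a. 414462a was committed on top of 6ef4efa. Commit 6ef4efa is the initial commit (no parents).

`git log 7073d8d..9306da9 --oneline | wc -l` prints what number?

3

Reachable from 9306da9: {373290f, 414462a, 6ef4efa, 9306da9, cd4e248}.
Reachable from 7073d8d: {2747f54, 414462a, 6ef4efa, 7073d8d, c12d402, e9209fb, eb39e2d, f7a0ae7}.
In 9306da9's history but not 7073d8d's: {373290f, 9306da9, cd4e248} — 3 commits.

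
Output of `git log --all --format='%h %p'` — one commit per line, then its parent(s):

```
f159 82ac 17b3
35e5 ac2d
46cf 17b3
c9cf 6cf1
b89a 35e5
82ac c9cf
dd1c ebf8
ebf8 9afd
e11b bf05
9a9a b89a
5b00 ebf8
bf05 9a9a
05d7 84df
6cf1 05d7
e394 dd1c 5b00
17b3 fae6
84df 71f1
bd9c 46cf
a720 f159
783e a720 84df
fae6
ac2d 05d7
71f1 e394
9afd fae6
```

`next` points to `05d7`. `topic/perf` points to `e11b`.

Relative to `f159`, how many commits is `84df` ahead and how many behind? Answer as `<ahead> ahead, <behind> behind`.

Reachable from 84df: {5b00, 71f1, 84df, 9afd, dd1c, e394, ebf8, fae6}.
Reachable from f159: {05d7, 17b3, 5b00, 6cf1, 71f1, 82ac, 84df, 9afd, c9cf, dd1c, e394, ebf8, f159, fae6}.
Only in 84df's history (ahead): {} — 0.
Only in f159's history (behind): {05d7, 17b3, 6cf1, 82ac, c9cf, f159} — 6.

0 ahead, 6 behind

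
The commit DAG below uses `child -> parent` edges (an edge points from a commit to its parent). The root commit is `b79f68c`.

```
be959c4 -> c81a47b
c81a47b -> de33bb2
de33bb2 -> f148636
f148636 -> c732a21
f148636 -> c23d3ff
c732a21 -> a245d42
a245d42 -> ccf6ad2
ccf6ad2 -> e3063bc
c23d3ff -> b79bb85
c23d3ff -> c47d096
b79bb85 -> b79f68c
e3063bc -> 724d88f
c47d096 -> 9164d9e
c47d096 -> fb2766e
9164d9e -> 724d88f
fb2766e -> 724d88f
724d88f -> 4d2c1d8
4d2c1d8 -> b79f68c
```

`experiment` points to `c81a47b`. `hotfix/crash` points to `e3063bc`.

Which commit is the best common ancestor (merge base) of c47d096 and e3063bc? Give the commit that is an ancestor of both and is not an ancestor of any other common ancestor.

Ancestors of c47d096: {4d2c1d8, 724d88f, 9164d9e, b79f68c, c47d096, fb2766e}.
Ancestors of e3063bc: {4d2c1d8, 724d88f, b79f68c, e3063bc}.
Common ancestors: {4d2c1d8, 724d88f, b79f68c}.
Among these, 724d88f is not an ancestor of any other common ancestor — it is the merge base.

724d88f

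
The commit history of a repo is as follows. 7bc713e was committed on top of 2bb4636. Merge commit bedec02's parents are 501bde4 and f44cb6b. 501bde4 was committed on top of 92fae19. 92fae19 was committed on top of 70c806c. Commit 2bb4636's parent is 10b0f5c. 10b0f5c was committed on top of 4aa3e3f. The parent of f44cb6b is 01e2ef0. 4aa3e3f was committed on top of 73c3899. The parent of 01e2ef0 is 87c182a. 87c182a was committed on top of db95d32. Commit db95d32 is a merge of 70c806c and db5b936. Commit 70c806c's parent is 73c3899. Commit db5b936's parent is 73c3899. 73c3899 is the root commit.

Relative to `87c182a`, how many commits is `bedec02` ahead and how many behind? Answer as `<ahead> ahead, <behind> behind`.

5 ahead, 0 behind

Reachable from bedec02: {01e2ef0, 501bde4, 70c806c, 73c3899, 87c182a, 92fae19, bedec02, db5b936, db95d32, f44cb6b}.
Reachable from 87c182a: {70c806c, 73c3899, 87c182a, db5b936, db95d32}.
Only in bedec02's history (ahead): {01e2ef0, 501bde4, 92fae19, bedec02, f44cb6b} — 5.
Only in 87c182a's history (behind): {} — 0.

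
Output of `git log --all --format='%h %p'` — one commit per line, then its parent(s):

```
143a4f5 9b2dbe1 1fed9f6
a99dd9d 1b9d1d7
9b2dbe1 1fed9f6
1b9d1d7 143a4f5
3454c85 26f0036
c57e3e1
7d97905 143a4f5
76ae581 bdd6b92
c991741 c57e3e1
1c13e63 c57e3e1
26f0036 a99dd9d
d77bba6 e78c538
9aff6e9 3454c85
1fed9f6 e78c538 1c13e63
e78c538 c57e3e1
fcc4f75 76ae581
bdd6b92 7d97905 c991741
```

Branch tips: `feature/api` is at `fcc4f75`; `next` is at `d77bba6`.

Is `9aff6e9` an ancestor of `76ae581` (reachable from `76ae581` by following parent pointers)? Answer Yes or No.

Ancestors of 76ae581: {143a4f5, 1c13e63, 1fed9f6, 76ae581, 7d97905, 9b2dbe1, bdd6b92, c57e3e1, c991741, e78c538}.
9aff6e9 is not in that set, so it is not an ancestor of 76ae581.

No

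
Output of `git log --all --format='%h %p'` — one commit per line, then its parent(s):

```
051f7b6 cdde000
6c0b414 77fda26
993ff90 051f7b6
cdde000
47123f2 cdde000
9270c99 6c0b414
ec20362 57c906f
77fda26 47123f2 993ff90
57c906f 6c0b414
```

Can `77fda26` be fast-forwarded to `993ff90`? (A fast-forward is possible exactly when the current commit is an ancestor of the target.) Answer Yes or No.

A fast-forward from 77fda26 to 993ff90 is possible iff 77fda26 is an ancestor of 993ff90.
Ancestors of 993ff90: {051f7b6, 993ff90, cdde000}.
77fda26 is not among them, so fast-forward is not possible.

No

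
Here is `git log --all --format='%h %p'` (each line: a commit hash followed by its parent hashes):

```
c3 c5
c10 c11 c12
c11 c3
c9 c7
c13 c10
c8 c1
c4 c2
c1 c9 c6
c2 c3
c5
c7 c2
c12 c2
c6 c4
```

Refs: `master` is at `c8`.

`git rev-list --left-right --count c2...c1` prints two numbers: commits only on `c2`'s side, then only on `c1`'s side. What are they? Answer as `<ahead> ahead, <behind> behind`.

0 ahead, 5 behind

Reachable from c2: {c2, c3, c5}.
Reachable from c1: {c1, c2, c3, c4, c5, c6, c7, c9}.
Only in c2's history (ahead): {} — 0.
Only in c1's history (behind): {c1, c4, c6, c7, c9} — 5.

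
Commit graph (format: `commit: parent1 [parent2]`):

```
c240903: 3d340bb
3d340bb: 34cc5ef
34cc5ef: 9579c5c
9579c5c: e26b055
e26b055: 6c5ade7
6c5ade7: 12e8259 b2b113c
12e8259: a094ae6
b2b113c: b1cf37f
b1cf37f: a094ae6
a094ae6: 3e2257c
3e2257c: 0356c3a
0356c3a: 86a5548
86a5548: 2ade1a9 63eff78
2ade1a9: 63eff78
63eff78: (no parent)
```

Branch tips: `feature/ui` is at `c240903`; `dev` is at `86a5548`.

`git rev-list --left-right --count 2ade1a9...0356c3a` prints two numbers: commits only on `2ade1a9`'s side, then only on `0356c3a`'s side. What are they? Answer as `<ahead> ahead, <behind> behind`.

0 ahead, 2 behind

Reachable from 2ade1a9: {2ade1a9, 63eff78}.
Reachable from 0356c3a: {0356c3a, 2ade1a9, 63eff78, 86a5548}.
Only in 2ade1a9's history (ahead): {} — 0.
Only in 0356c3a's history (behind): {0356c3a, 86a5548} — 2.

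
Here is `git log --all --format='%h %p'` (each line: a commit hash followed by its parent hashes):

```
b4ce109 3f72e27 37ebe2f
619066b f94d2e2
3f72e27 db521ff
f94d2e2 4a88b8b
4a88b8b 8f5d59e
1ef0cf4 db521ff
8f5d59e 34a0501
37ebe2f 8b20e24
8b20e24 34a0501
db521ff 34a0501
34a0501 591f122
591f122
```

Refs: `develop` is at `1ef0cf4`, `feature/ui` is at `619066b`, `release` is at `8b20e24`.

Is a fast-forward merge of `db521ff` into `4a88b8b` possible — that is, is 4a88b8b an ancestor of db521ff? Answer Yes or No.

No

A fast-forward from 4a88b8b to db521ff is possible iff 4a88b8b is an ancestor of db521ff.
Ancestors of db521ff: {34a0501, 591f122, db521ff}.
4a88b8b is not among them, so fast-forward is not possible.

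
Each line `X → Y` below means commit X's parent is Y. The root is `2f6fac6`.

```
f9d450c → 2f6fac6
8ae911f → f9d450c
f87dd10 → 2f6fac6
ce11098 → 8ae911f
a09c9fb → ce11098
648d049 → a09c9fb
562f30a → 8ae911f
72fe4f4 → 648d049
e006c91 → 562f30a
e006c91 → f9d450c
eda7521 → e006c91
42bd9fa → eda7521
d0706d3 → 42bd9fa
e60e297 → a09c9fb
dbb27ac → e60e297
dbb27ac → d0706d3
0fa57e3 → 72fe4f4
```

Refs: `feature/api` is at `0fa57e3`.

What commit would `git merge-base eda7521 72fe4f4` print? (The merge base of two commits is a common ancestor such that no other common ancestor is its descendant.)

Ancestors of eda7521: {2f6fac6, 562f30a, 8ae911f, e006c91, eda7521, f9d450c}.
Ancestors of 72fe4f4: {2f6fac6, 648d049, 72fe4f4, 8ae911f, a09c9fb, ce11098, f9d450c}.
Common ancestors: {2f6fac6, 8ae911f, f9d450c}.
Among these, 8ae911f is not an ancestor of any other common ancestor — it is the merge base.

8ae911f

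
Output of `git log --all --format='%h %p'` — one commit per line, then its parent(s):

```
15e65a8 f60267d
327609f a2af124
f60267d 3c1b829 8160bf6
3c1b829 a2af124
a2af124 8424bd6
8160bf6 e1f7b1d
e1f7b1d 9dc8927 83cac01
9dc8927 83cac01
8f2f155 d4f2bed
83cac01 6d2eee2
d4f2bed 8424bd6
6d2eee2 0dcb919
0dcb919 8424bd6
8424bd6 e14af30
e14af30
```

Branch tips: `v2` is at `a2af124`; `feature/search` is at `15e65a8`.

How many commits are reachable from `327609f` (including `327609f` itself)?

4

Walking parent pointers from 327609f: reachable set = {327609f, 8424bd6, a2af124, e14af30}.
That is 4 commits.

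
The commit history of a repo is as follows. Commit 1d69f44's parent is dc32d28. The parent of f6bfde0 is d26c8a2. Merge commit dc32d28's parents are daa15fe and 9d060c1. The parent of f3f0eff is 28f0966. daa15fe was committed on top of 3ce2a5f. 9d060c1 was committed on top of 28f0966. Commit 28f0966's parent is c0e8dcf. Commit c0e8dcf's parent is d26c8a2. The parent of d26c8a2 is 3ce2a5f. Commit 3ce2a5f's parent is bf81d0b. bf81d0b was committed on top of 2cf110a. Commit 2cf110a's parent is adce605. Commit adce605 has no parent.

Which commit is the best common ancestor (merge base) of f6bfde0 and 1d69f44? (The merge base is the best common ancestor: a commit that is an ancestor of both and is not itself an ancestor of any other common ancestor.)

d26c8a2

Ancestors of f6bfde0: {2cf110a, 3ce2a5f, adce605, bf81d0b, d26c8a2, f6bfde0}.
Ancestors of 1d69f44: {1d69f44, 28f0966, 2cf110a, 3ce2a5f, 9d060c1, adce605, bf81d0b, c0e8dcf, d26c8a2, daa15fe, dc32d28}.
Common ancestors: {2cf110a, 3ce2a5f, adce605, bf81d0b, d26c8a2}.
Among these, d26c8a2 is not an ancestor of any other common ancestor — it is the merge base.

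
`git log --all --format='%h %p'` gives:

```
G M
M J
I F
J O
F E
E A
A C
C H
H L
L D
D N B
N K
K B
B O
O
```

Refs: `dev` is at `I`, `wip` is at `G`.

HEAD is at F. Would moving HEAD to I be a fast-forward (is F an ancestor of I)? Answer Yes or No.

A fast-forward from F to I is possible iff F is an ancestor of I.
Ancestors of I: {A, B, C, D, E, F, H, I, K, L, N, O}.
F is among them, so fast-forward is possible.

Yes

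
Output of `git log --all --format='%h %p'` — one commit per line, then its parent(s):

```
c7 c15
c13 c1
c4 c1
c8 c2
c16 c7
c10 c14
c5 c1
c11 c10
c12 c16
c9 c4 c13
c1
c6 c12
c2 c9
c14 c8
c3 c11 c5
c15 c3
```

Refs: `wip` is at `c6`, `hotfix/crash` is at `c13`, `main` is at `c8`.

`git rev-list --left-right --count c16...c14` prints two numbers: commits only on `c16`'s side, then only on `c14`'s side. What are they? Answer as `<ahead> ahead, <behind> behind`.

Reachable from c16: {c1, c10, c11, c13, c14, c15, c16, c2, c3, c4, c5, c7, c8, c9}.
Reachable from c14: {c1, c13, c14, c2, c4, c8, c9}.
Only in c16's history (ahead): {c10, c11, c15, c16, c3, c5, c7} — 7.
Only in c14's history (behind): {} — 0.

7 ahead, 0 behind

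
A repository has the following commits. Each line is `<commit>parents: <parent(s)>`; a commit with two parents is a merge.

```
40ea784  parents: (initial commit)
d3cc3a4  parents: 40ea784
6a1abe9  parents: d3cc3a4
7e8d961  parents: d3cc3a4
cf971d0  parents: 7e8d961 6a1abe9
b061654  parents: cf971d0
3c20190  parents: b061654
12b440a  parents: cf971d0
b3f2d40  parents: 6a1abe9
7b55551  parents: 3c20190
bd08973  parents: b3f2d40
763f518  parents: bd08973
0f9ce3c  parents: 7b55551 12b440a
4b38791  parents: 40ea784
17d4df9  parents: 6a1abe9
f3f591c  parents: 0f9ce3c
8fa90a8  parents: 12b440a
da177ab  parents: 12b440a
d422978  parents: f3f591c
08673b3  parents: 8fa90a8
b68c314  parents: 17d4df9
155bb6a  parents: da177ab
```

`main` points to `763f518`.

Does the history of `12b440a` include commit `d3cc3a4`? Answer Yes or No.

Ancestors of 12b440a (commits reachable by following parents): {12b440a, 40ea784, 6a1abe9, 7e8d961, cf971d0, d3cc3a4}.
d3cc3a4 is in that set, so it is an ancestor of 12b440a.

Yes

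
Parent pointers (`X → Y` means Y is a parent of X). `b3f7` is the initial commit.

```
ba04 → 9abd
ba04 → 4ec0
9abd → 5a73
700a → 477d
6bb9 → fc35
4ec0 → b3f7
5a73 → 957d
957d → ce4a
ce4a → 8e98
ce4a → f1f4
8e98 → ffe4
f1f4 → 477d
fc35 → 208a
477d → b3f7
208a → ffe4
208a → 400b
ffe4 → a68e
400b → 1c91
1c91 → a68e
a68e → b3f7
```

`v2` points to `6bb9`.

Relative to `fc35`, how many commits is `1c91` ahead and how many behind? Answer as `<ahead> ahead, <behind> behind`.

Reachable from 1c91: {1c91, a68e, b3f7}.
Reachable from fc35: {1c91, 208a, 400b, a68e, b3f7, fc35, ffe4}.
Only in 1c91's history (ahead): {} — 0.
Only in fc35's history (behind): {208a, 400b, fc35, ffe4} — 4.

0 ahead, 4 behind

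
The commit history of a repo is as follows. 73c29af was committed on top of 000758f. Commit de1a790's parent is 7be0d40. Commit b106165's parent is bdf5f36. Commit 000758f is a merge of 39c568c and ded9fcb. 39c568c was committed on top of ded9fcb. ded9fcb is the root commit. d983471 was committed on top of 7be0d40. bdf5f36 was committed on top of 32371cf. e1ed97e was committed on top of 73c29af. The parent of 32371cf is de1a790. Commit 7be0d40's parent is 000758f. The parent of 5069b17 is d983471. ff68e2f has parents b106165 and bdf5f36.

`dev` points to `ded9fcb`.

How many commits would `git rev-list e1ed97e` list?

Walking parent pointers from e1ed97e: reachable set = {000758f, 39c568c, 73c29af, ded9fcb, e1ed97e}.
That is 5 commits.

5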